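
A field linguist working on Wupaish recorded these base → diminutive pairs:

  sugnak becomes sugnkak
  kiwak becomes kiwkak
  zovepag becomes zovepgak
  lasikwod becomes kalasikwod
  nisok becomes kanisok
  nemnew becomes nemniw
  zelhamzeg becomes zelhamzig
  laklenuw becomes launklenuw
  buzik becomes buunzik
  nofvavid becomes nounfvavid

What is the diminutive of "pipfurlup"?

piunpfurlup

"pipfurlup" has last vowel 'u'. The one such stem in the data (laklenuw → launklenuw) inserts -un- after the first vowel (as do buzik, nofvavid), so the same rule applies.
The other patterns: stems whose last vowel is 'a' delete the last vowel and add -ak; stems whose last vowel is 'o' add the prefix ka-; stems whose last vowel is 'e' change the last vowel to 'i'.
So pipfurlup → piunpfurlup.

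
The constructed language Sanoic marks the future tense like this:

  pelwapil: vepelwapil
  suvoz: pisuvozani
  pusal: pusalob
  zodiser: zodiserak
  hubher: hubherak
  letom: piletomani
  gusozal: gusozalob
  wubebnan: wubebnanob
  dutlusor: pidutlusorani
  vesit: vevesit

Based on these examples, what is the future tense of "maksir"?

vemaksir

gusozal and pelwapil both end in -l yet inflect differently (gusozalob, vepelwapil), so the final letter is not what conditions the rule; the last vowel is.
"maksir" has last vowel 'i'. The stems whose last vowel is 'i' (vesit → vevesit, pelwapil → vepelwapil) add the prefix ve-.
The other patterns: stems whose last vowel is 'o' add pi- … -ani around the stem; stems whose last vowel is 'a' add -ob; stems whose last vowel is 'e' add -ak.
So maksir → vemaksir.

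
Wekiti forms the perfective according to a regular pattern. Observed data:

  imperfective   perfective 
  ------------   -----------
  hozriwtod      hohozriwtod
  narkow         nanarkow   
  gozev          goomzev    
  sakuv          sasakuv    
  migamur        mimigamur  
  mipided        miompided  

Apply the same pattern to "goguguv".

gozev and sakuv both end in -v yet inflect differently (goomzev, sasakuv), so the final letter is not what conditions the rule; the last vowel is.
"goguguv" has last vowel 'u'. The stems whose last vowel is 'u' (migamur → mimigamur, sakuv → sasakuv) repeat the first consonant+vowel as a prefix.
The other pattern: stems whose last vowel is 'e' insert -om- after the first vowel.
So goguguv → gogoguguv.

gogoguguv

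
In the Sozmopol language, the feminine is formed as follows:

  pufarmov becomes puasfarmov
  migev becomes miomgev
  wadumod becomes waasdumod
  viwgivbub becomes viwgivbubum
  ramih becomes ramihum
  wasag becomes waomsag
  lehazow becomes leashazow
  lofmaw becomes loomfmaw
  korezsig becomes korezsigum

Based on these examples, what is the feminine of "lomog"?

loasmog

korezsig and wasag both end in -g yet inflect differently (korezsigum, waomsag), so the final letter is not what conditions the rule; the last vowel is.
"lomog" has last vowel 'o'. The stems whose last vowel is 'o' (pufarmov → puasfarmov, wadumod → waasdumod, lehazow → leashazow) insert -as- after the first vowel.
So lomog → loasmog.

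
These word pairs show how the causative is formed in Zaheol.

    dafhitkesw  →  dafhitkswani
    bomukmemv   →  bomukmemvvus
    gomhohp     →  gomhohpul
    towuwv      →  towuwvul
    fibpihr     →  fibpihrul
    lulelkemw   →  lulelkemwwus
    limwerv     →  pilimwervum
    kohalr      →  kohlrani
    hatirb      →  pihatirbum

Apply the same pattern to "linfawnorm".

pilinfawnormum

bomukmemv and towuwv both end in -v yet inflect differently (bomukmemvvus, towuwvul), so the final letter is not what conditions the rule; the second-to-last letter is.
"linfawnorm" has second-to-last letter 'r'. The stems whose second-to-last letter is 'r' (hatirb → pihatirbum, limwerv → pilimwervum) add pi- … -um around the stem.
So linfawnorm → pilinfawnormum.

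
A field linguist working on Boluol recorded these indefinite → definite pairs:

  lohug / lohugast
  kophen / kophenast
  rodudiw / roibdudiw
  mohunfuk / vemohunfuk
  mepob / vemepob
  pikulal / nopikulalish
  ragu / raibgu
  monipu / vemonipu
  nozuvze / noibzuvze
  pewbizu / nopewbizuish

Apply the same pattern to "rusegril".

ragu and monipu both end in -u yet inflect differently (raibgu, vemonipu), so the final letter is not what conditions the rule; the first letter is.
"rusegril" begins with r-. The stems beginning with r- (rodudiw → roibdudiw, ragu → raibgu) insert -ib- after the first vowel.
So rusegril → ruibsegril.

ruibsegril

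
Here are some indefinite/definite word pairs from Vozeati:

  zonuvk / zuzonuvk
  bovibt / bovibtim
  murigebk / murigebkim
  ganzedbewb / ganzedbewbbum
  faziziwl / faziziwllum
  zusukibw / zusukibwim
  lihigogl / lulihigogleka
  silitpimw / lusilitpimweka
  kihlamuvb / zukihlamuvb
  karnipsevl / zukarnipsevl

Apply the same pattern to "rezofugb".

lurezofugbeka

karnipsevl and faziziwl both end in -l yet inflect differently (zukarnipsevl, faziziwllum), so the final letter is not what conditions the rule; the second-to-last letter is.
"rezofugb" has second-to-last letter 'g'. The one such stem in the data (lihigogl → lulihigogleka) adds lu- … -eka around the stem, so the same rule applies.
The other patterns: stems whose second-to-last letter is 'v' add the prefix zu-; stems whose second-to-last letter is 'w' double the final consonant and add -um; stems whose second-to-last letter is 'b' add -im.
So rezofugb → lurezofugbeka.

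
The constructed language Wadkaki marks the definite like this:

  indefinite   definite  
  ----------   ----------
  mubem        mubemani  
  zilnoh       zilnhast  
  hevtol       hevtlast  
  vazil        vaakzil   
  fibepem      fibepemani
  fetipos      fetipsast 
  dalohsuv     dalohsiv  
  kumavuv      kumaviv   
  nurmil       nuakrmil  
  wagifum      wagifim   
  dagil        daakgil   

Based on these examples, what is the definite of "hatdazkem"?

wagifum and fibepem both end in -m yet inflect differently (wagifim, fibepemani), so the final letter is not what conditions the rule; the last vowel is.
"hatdazkem" has last vowel 'e'. The stems whose last vowel is 'e' (fibepem → fibepemani, mubem → mubemani) add -ani.
So hatdazkem → hatdazkemani.

hatdazkemani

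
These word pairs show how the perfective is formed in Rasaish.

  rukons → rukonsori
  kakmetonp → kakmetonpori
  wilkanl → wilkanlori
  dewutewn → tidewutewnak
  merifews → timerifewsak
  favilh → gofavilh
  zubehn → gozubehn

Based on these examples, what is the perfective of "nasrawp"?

"nasrawp" has second-to-last letter 'w'. The stems whose second-to-last letter is 'w' (dewutewn → tidewutewnak, merifews → timerifewsak) add ti- … -ak around the stem.
The other patterns: stems whose second-to-last letter is 'n' add -ori; stems whose second-to-last letter is 'h' or 'l' add the prefix go-.
So nasrawp → tinasrawpak.

tinasrawpak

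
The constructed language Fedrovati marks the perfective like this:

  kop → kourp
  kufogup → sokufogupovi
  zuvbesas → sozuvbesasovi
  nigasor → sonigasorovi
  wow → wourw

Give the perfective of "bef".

beurf

kufogup and kop both end in -p yet inflect differently (sokufogupovi, kourp), so the final letter is not what conditions the rule; the number of vowels is.
"bef" has 1 vowel. The stems with 1 vowel (wow → wourw, kop → kourp) insert -ur- after the first vowel.
So bef → beurf.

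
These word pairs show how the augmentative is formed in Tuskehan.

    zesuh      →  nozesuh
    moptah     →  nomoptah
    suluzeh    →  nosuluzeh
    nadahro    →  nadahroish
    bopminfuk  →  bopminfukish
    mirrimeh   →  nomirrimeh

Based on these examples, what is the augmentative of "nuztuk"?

nuztukish

zesuh and bopminfuk both have last vowel 'u' yet inflect differently (nozesuh, bopminfukish), so the last vowel is not what conditions the rule; the final letter is.
"nuztuk" ends in -k. The one such stem in the data (bopminfuk → bopminfukish) adds -ish, so the same rule applies.
So nuztuk → nuztukish.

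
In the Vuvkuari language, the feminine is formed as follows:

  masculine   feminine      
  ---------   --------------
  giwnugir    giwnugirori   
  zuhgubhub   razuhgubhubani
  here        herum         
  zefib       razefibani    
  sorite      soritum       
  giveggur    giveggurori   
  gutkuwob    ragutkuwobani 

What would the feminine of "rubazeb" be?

rarubazebani

giveggur and zuhgubhub both have last vowel 'u' yet inflect differently (giveggurori, razuhgubhubani), so the last vowel is not what conditions the rule; the final letter is.
"rubazeb" ends in -b. The stems ending in -b (zuhgubhub → razuhgubhubani, gutkuwob → ragutkuwobani, zefib → razefibani) add ra- … -ani around the stem.
The other patterns: stems ending in -r add -ori; stems ending in -e drop the final letter and add -um.
So rubazeb → rarubazebani.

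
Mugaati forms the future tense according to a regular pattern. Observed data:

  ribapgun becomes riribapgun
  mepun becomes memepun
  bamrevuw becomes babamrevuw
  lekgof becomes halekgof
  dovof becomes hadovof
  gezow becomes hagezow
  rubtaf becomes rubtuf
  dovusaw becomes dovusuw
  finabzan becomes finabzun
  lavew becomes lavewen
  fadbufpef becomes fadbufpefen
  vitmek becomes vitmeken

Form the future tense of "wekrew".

wekrewen

bamrevuw and gezow both end in -w yet inflect differently (babamrevuw, hagezow), so the final letter is not what conditions the rule; the last vowel is.
"wekrew" has last vowel 'e'. The stems whose last vowel is 'e' (lavew → lavewen, fadbufpef → fadbufpefen, vitmek → vitmeken) add -en.
The other patterns: stems whose last vowel is 'u' repeat the first consonant+vowel as a prefix; stems whose last vowel is 'o' add the prefix ha-; stems whose last vowel is 'a' change the last vowel to 'u'.
So wekrew → wekrewen.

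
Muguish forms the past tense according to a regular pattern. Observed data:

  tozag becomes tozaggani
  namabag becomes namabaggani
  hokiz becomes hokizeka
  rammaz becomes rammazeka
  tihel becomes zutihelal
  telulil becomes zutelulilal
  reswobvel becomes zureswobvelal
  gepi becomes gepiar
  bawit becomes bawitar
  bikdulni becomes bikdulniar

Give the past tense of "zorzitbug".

zorzitbuggani

tozag and rammaz both have last vowel 'a' yet inflect differently (tozaggani, rammazeka), so the last vowel is not what conditions the rule; the final letter is.
"zorzitbug" ends in -g. The stems ending in -g (tozag → tozaggani, namabag → namabaggani) double the final consonant and add -ani.
The other patterns: stems ending in -z add -eka; stems ending in -l add zu- … -al around the stem; stems ending in -i or -t add -ar.
So zorzitbug → zorzitbuggani.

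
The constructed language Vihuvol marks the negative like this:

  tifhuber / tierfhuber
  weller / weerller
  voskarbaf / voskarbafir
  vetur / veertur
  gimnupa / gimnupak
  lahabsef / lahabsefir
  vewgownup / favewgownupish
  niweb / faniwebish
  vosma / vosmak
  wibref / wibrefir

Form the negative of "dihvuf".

voskarbaf and vosma both have last vowel 'a' yet inflect differently (voskarbafir, vosmak), so the last vowel is not what conditions the rule; the final letter is.
"dihvuf" ends in -f. The stems ending in -f (wibref → wibrefir, lahabsef → lahabsefir, voskarbaf → voskarbafir) add -ir.
So dihvuf → dihvufir.

dihvufir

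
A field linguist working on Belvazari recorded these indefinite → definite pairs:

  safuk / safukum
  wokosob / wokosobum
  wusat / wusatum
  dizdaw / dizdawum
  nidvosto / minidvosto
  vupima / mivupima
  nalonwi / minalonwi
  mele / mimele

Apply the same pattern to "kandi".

mikandi

wokosob and nidvosto both have last vowel 'o' yet inflect differently (wokosobum, minidvosto), so the last vowel is not what conditions the rule; whether the stem ends in a vowel or a consonant is.
"kandi" ends in a vowel. The stems ending in a vowel (nidvosto → minidvosto, vupima → mivupima, nalonwi → minalonwi) add the prefix mi-.
The other pattern: stems ending in a consonant add -um.
So kandi → mikandi.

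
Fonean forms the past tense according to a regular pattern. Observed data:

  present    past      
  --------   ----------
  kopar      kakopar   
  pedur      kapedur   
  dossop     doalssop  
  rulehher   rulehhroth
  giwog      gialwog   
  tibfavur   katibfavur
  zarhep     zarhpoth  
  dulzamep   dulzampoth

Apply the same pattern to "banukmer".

banukmroth

"banukmer" has last vowel 'e'. The stems whose last vowel is 'e' (rulehher → rulehhroth, dulzamep → dulzampoth, zarhep → zarhpoth) delete the last vowel and add -oth.
So banukmer → banukmroth.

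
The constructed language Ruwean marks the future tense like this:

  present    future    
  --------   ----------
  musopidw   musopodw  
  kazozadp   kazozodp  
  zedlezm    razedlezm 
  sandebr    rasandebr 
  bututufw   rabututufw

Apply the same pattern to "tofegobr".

ratofegobr

"tofegobr" has second-to-last letter 'b'. The one such stem in the data (sandebr → rasandebr) adds the prefix ra-, so the same rule applies.
The other pattern: stems whose second-to-last letter is 'd' change the last vowel to 'o'.
So tofegobr → ratofegobr.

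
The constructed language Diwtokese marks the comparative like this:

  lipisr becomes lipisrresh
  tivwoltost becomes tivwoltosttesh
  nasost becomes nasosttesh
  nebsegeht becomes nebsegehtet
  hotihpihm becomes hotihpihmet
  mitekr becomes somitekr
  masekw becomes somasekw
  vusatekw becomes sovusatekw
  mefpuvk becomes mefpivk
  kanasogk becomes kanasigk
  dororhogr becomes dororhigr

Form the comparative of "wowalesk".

"wowalesk" has second-to-last letter 's'. The stems whose second-to-last letter is 's' (lipisr → lipisrresh, tivwoltost → tivwoltosttesh, nasost → nasosttesh) double the final consonant and add -esh.
So wowalesk → wowaleskkesh.

wowaleskkesh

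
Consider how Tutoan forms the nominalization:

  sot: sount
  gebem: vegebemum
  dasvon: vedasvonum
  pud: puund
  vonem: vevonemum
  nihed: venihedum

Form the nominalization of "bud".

nihed and pud both end in -d yet inflect differently (venihedum, puund), so the final letter is not what conditions the rule; the number of vowels is.
"bud" has 1 vowel. The stems with 1 vowel (pud → puund, sot → sount) insert -un- after the first vowel.
The other pattern: stems with 2 vowels add ve- … -um around the stem.
So bud → buund.

buund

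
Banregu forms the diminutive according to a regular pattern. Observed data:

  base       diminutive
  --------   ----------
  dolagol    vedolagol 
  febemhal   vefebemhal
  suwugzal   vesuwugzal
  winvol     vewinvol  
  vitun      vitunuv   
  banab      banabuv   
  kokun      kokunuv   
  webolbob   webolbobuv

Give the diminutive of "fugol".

febemhal and banab both have last vowel 'a' yet inflect differently (vefebemhal, banabuv), so the last vowel is not what conditions the rule; the final letter is.
"fugol" ends in -l. The stems ending in -l (dolagol → vedolagol, febemhal → vefebemhal, suwugzal → vesuwugzal) add the prefix ve-.
So fugol → vefugol.

vefugol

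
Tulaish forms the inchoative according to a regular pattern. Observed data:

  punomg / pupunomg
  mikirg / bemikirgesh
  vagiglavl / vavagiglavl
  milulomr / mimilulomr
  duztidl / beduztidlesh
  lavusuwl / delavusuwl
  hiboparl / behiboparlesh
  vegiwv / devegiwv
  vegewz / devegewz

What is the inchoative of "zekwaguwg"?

lavusuwl and hiboparl both end in -l yet inflect differently (delavusuwl, behiboparlesh), so the final letter is not what conditions the rule; the second-to-last letter is.
"zekwaguwg" has second-to-last letter 'w'. The stems whose second-to-last letter is 'w' (vegewz → devegewz, vegiwv → devegiwv, lavusuwl → delavusuwl) add the prefix de-.
The other patterns: stems whose second-to-last letter is 'd' or 'r' add be- … -esh around the stem; stems whose second-to-last letter is 'm' or 'v' repeat the first consonant+vowel as a prefix.
So zekwaguwg → dezekwaguwg.

dezekwaguwg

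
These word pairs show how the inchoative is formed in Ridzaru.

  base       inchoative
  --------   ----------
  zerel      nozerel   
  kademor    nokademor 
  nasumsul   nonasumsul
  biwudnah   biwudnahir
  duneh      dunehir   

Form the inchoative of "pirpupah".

"pirpupah" ends in -h. The stems ending in -h (duneh → dunehir, biwudnah → biwudnahir) add -ir.
So pirpupah → pirpupahir.

pirpupahir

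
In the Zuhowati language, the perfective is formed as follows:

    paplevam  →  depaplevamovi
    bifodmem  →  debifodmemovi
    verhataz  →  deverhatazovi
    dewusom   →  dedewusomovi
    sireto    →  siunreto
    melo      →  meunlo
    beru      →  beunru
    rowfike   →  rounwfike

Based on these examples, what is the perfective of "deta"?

deunta

dewusom and sireto both have last vowel 'o' yet inflect differently (dedewusomovi, siunreto), so the last vowel is not what conditions the rule; whether the stem ends in a vowel or a consonant is.
"deta" ends in a vowel. The stems ending in a vowel (sireto → siunreto, melo → meunlo, beru → beunru) insert -un- after the first vowel.
The other pattern: stems ending in a consonant add de- … -ovi around the stem.
So deta → deunta.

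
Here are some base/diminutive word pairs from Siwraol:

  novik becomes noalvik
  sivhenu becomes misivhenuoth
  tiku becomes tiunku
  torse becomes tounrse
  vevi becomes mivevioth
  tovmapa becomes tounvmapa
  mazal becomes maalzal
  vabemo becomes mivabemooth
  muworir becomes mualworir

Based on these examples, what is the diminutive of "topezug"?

tounpezug

tiku and sivhenu both end in -u yet inflect differently (tiunku, misivhenuoth), so the final letter is not what conditions the rule; the first letter is.
"topezug" begins with t-. The stems beginning with t- (tovmapa → tounvmapa, torse → tounrse, tiku → tiunku) insert -un- after the first vowel.
The other patterns: stems beginning with s- or v- add mi- … -oth around the stem; stems beginning with m- or n- insert -al- after the first vowel.
So topezug → tounpezug.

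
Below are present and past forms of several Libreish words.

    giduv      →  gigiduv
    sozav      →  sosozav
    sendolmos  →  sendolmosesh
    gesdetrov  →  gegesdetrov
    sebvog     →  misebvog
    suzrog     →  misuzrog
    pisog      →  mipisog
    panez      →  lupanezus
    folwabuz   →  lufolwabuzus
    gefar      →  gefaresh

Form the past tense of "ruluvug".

"ruluvug" ends in -g. The stems ending in -g (pisog → mipisog, sebvog → misebvog, suzrog → misuzrog) add the prefix mi-.
The other patterns: stems ending in -z add lu- … -us around the stem; stems ending in -v repeat the first consonant+vowel as a prefix; stems ending in -r or -s add -esh.
So ruluvug → miruluvug.

miruluvug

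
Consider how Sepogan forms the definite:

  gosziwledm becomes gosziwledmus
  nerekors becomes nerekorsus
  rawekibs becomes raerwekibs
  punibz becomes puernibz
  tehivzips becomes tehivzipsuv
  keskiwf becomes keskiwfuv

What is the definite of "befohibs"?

nerekors and rawekibs both end in -s yet inflect differently (nerekorsus, raerwekibs), so the final letter is not what conditions the rule; the second-to-last letter is.
"befohibs" has second-to-last letter 'b'. The stems whose second-to-last letter is 'b' (rawekibs → raerwekibs, punibz → puernibz) insert -er- after the first vowel.
The other patterns: stems whose second-to-last letter is 'd' or 'r' add -us; stems whose second-to-last letter is 'p' or 'w' add -uv.
So befohibs → beerfohibs.

beerfohibs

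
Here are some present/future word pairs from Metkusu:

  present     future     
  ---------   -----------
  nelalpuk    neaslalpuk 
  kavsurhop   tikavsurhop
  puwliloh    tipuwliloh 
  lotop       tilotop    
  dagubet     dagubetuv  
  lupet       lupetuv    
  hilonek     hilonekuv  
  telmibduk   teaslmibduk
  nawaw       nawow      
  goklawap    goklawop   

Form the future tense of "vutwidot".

tivutwidot

goklawap and kavsurhop both end in -p yet inflect differently (goklawop, tikavsurhop), so the final letter is not what conditions the rule; the last vowel is.
"vutwidot" has last vowel 'o'. The stems whose last vowel is 'o' (puwliloh → tipuwliloh, kavsurhop → tikavsurhop, lotop → tilotop) add the prefix ti-.
So vutwidot → tivutwidot.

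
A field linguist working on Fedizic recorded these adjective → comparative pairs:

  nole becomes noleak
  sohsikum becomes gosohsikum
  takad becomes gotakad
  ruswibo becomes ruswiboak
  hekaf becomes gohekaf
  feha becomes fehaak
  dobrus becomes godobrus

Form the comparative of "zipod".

feha and hekaf both have last vowel 'a' yet inflect differently (fehaak, gohekaf), so the last vowel is not what conditions the rule; whether the stem ends in a vowel or a consonant is.
"zipod" ends in a consonant. The stems ending in a consonant (sohsikum → gosohsikum, hekaf → gohekaf, takad → gotakad) add the prefix go-.
The other pattern: stems ending in a vowel add -ak.
So zipod → gozipod.

gozipod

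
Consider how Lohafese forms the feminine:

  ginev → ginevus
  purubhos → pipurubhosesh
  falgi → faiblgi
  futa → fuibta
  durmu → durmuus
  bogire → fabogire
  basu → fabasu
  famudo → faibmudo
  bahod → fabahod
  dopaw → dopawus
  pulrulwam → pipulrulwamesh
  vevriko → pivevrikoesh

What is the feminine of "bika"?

"bika" begins with b-. The stems beginning with b- (basu → fabasu, bahod → fabahod, bogire → fabogire) add the prefix fa-.
The other patterns: stems beginning with d- or g- add -us; stems beginning with f- insert -ib- after the first vowel; stems beginning with p- or v- add pi- … -esh around the stem.
So bika → fabika.

fabika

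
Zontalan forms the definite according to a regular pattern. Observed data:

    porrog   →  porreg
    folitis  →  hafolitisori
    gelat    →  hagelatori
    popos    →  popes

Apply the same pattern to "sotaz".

"sotaz" has last vowel 'a'. The one such stem in the data (gelat → hagelatori) adds ha- … -ori around the stem, so the same rule applies.
The other pattern: stems whose last vowel is 'o' change the last vowel to 'e'.
So sotaz → hasotazori.

hasotazori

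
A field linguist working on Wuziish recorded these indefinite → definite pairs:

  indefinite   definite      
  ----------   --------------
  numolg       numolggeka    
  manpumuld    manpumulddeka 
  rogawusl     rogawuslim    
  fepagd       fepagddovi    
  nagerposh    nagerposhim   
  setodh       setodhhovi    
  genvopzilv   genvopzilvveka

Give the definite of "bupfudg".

manpumuld and fepagd both end in -d yet inflect differently (manpumulddeka, fepagddovi), so the final letter is not what conditions the rule; the second-to-last letter is.
"bupfudg" has second-to-last letter 'd'. The one such stem in the data (setodh → setodhhovi) doubles the final consonant and adds -ovi (as does fepagd), so the same rule applies.
The other patterns: stems whose second-to-last letter is 'l' double the final consonant and add -eka; stems whose second-to-last letter is 's' add -im.
So bupfudg → bupfudggovi.

bupfudggovi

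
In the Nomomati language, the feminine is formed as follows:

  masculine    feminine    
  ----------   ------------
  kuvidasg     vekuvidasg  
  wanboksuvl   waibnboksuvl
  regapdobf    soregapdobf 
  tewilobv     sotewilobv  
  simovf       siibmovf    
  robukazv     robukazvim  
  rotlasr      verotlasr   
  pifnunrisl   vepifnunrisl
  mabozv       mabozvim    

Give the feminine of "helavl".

heiblavl

"helavl" has second-to-last letter 'v'. The stems whose second-to-last letter is 'v' (simovf → siibmovf, wanboksuvl → waibnboksuvl) insert -ib- after the first vowel.
So helavl → heiblavl.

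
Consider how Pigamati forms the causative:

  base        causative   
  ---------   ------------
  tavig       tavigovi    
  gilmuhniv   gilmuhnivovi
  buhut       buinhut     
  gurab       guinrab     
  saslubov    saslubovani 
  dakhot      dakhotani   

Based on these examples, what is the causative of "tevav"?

teinvav

saslubov and gilmuhniv both end in -v yet inflect differently (saslubovani, gilmuhnivovi), so the final letter is not what conditions the rule; the last vowel is.
"tevav" has last vowel 'a'. The one such stem in the data (gurab → guinrab) inserts -in- after the first vowel (as does buhut), so the same rule applies.
So tevav → teinvav.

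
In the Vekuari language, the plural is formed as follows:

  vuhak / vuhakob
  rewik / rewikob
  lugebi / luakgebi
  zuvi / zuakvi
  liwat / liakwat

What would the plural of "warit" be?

waakrit

rewik and lugebi both have last vowel 'i' yet inflect differently (rewikob, luakgebi), so the last vowel is not what conditions the rule; the final letter is.
"warit" ends in -t. The one such stem in the data (liwat → liakwat) inserts -ak- after the first vowel (as do lugebi, zuvi), so the same rule applies.
The other pattern: stems ending in -k add -ob.
So warit → waakrit.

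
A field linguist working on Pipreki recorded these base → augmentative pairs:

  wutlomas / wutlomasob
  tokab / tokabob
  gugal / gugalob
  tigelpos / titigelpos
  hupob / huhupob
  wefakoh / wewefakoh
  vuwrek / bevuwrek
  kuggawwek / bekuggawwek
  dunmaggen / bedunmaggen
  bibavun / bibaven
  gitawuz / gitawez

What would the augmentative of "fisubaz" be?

"fisubaz" has last vowel 'a'. The stems whose last vowel is 'a' (wutlomas → wutlomasob, tokab → tokabob, gugal → gugalob) add -ob.
The other patterns: stems whose last vowel is 'o' repeat the first consonant+vowel as a prefix; stems whose last vowel is 'e' add the prefix be-; stems whose last vowel is 'u' change the last vowel to 'e'.
So fisubaz → fisubazob.

fisubazob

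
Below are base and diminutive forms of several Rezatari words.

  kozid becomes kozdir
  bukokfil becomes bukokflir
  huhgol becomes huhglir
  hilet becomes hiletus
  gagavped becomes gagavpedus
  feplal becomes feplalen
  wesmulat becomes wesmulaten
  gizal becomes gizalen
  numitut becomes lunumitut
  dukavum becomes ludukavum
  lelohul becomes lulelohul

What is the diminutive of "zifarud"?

luzifarud

kozid and gagavped both end in -d yet inflect differently (kozdir, gagavpedus), so the final letter is not what conditions the rule; the last vowel is.
"zifarud" has last vowel 'u'. The stems whose last vowel is 'u' (numitut → lunumitut, dukavum → ludukavum, lelohul → lulelohul) add the prefix lu-.
The other patterns: stems whose last vowel is 'i' or 'o' delete the last vowel and add -ir; stems whose last vowel is 'e' add -us; stems whose last vowel is 'a' add -en.
So zifarud → luzifarud.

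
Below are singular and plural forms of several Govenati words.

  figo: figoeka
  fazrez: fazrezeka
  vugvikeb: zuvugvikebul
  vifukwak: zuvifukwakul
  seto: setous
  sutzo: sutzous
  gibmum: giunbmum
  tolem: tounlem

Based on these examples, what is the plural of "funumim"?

figo and seto both end in -o yet inflect differently (figoeka, setous), so the final letter is not what conditions the rule; the first letter is.
"funumim" begins with f-. The stems beginning with f- (figo → figoeka, fazrez → fazrezeka) add -eka.
So funumim → funumimeka.

funumimeka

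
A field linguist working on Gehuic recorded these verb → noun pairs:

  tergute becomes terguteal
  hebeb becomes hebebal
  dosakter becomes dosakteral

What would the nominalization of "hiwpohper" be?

Every pair shown (tergute → terguteal, hebeb → hebebal, dosakter → dosakteral) follows the same rule: add -al.
So hiwpohper → hiwpohperal.

hiwpohperal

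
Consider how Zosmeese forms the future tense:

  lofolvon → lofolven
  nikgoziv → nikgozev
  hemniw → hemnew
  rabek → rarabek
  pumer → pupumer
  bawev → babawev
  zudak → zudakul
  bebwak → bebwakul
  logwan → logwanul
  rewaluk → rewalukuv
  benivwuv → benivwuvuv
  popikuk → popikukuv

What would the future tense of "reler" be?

"reler" has last vowel 'e'. The stems whose last vowel is 'e' (rabek → rarabek, pumer → pupumer, bawev → babawev) repeat the first consonant+vowel as a prefix.
The other patterns: stems whose last vowel is 'i' or 'o' change the last vowel to 'e'; stems whose last vowel is 'a' add -ul; stems whose last vowel is 'u' add -uv.
So reler → rereler.

rereler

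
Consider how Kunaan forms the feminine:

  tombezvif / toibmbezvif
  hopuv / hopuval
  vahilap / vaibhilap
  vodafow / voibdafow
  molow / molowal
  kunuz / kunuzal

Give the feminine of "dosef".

dosefal

"dosef" has 2 vowels. The stems with 2 vowels (molow → molowal, kunuz → kunuzal, hopuv → hopuval) add -al.
The other pattern: stems with 3 vowels insert -ib- after the first vowel.
So dosef → dosefal.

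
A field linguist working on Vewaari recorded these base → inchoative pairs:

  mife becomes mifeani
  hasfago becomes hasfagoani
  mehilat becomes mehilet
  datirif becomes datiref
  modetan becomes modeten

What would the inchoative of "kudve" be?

kudveani

mife and mehilat both begin with m- yet inflect differently (mifeani, mehilet), so the first letter is not what conditions the rule; whether the stem ends in a vowel or a consonant is.
"kudve" ends in a vowel. The stems ending in a vowel (mife → mifeani, hasfago → hasfagoani) add -ani.
The other pattern: stems ending in a consonant change the last vowel to 'e'.
So kudve → kudveani.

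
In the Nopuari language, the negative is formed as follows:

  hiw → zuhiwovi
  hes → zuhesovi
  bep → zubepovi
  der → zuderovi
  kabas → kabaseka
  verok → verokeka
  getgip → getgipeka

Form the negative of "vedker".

vedkereka

hes and kabas both end in -s yet inflect differently (zuhesovi, kabaseka), so the final letter is not what conditions the rule; the number of vowels is.
"vedker" has 2 vowels. The stems with 2 vowels (kabas → kabaseka, verok → verokeka, getgip → getgipeka) add -eka.
The other pattern: stems with 1 vowel add zu- … -ovi around the stem.
So vedker → vedkereka.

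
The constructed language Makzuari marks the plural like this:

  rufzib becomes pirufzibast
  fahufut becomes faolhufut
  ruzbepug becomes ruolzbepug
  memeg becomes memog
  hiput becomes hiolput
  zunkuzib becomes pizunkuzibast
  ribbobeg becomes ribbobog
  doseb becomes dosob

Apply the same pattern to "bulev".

ruzbepug and memeg both end in -g yet inflect differently (ruolzbepug, memog), so the final letter is not what conditions the rule; the last vowel is.
"bulev" has last vowel 'e'. The stems whose last vowel is 'e' (memeg → memog, ribbobeg → ribbobog, doseb → dosob) change the last vowel to 'o'.
The other patterns: stems whose last vowel is 'u' insert -ol- after the first vowel; stems whose last vowel is 'i' add pi- … -ast around the stem.
So bulev → bulov.

bulov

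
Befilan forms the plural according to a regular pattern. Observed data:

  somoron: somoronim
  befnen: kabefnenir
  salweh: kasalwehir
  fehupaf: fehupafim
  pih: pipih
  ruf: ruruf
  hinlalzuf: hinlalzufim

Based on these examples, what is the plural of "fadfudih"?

"fadfudih" has 3 vowels. The stems with 3 vowels (somoron → somoronim, hinlalzuf → hinlalzufim, fehupaf → fehupafim) add -im.
So fadfudih → fadfudihim.

fadfudihim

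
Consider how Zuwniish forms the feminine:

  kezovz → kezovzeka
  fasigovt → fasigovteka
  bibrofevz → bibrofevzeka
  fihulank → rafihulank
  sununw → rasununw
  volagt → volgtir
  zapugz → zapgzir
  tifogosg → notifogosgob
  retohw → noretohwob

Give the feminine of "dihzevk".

dihzevkeka

fasigovt and volagt both end in -t yet inflect differently (fasigovteka, volgtir), so the final letter is not what conditions the rule; the second-to-last letter is.
"dihzevk" has second-to-last letter 'v'. The stems whose second-to-last letter is 'v' (kezovz → kezovzeka, fasigovt → fasigovteka, bibrofevz → bibrofevzeka) add -eka.
So dihzevk → dihzevkeka.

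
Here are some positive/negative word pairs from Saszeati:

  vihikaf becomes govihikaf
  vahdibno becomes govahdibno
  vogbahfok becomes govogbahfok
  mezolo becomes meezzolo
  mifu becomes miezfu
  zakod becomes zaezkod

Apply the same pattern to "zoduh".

vahdibno and mezolo both end in -o yet inflect differently (govahdibno, meezzolo), so the final letter is not what conditions the rule; the first letter is.
"zoduh" begins with z-. The one such stem in the data (zakod → zaezkod) inserts -ez- after the first vowel (as do mezolo, mifu), so the same rule applies.
So zoduh → zoezduh.

zoezduh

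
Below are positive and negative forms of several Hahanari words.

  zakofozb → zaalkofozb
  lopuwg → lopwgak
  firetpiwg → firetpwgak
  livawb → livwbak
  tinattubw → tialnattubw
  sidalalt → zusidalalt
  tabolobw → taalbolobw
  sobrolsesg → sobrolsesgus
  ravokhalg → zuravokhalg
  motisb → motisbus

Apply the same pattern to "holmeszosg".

"holmeszosg" has second-to-last letter 's'. The stems whose second-to-last letter is 's' (sobrolsesg → sobrolsesgus, motisb → motisbus) add -us.
The other patterns: stems whose second-to-last letter is 'l' add the prefix zu-; stems whose second-to-last letter is 'w' delete the last vowel and add -ak; stems whose second-to-last letter is 'b' or 'z' insert -al- after the first vowel.
So holmeszosg → holmeszosgus.

holmeszosgus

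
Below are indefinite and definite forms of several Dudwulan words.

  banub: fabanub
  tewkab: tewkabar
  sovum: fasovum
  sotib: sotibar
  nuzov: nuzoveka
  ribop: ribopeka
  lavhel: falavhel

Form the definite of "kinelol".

banub and tewkab both end in -b yet inflect differently (fabanub, tewkabar), so the final letter is not what conditions the rule; the last vowel is.
"kinelol" has last vowel 'o'. The stems whose last vowel is 'o' (ribop → ribopeka, nuzov → nuzoveka) add -eka.
The other patterns: stems whose last vowel is 'e' or 'u' add the prefix fa-; stems whose last vowel is 'a' or 'i' add -ar.
So kinelol → kineloleka.

kineloleka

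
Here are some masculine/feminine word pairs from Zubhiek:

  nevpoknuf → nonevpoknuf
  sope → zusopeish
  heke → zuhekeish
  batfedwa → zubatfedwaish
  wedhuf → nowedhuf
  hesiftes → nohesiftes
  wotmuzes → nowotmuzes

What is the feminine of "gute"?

zuguteish

"gute" ends in a vowel. The stems ending in a vowel (batfedwa → zubatfedwaish, heke → zuhekeish, sope → zusopeish) add zu- … -ish around the stem.
So gute → zuguteish.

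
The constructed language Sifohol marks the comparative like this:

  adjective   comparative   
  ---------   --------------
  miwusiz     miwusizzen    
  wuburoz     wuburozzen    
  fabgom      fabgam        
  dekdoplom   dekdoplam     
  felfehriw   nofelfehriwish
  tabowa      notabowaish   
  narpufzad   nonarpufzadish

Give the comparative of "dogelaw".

nodogelawish

"dogelaw" ends in -w. The one such stem in the data (felfehriw → nofelfehriwish) adds no- … -ish around the stem, so the same rule applies.
The other patterns: stems ending in -z double the final consonant and add -en; stems ending in -m change the last vowel to 'a'.
So dogelaw → nodogelawish.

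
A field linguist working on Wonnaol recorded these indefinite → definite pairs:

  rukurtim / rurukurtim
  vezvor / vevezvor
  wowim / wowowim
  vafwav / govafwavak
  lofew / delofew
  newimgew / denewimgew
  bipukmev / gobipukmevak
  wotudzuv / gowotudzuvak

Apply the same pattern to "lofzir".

newimgew and bipukmev both have last vowel 'e' yet inflect differently (denewimgew, gobipukmevak), so the last vowel is not what conditions the rule; the final letter is.
"lofzir" ends in -r. The one such stem in the data (vezvor → vevezvor) repeats the first consonant+vowel as a prefix (as do wowim, rukurtim), so the same rule applies.
The other patterns: stems ending in -w add the prefix de-; stems ending in -v add go- … -ak around the stem.
So lofzir → lolofzir.

lolofzir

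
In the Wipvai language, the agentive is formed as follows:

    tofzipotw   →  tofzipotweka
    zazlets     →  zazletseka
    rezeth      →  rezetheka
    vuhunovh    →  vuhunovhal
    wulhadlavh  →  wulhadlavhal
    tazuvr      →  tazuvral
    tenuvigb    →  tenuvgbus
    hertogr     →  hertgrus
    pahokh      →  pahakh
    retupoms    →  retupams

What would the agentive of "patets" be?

"patets" has second-to-last letter 't'. The stems whose second-to-last letter is 't' (tofzipotw → tofzipotweka, zazlets → zazletseka, rezeth → rezetheka) add -eka.
So patets → patetseka.

patetseka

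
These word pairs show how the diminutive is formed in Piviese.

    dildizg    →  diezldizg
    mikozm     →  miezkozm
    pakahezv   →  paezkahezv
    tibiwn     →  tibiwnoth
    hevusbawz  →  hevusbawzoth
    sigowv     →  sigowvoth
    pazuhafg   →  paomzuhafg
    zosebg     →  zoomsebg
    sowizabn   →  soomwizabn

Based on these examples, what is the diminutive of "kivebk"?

kiomvebk

pakahezv and sigowv both end in -v yet inflect differently (paezkahezv, sigowvoth), so the final letter is not what conditions the rule; the second-to-last letter is.
"kivebk" has second-to-last letter 'b'. The stems whose second-to-last letter is 'b' (zosebg → zoomsebg, sowizabn → soomwizabn) insert -om- after the first vowel.
The other patterns: stems whose second-to-last letter is 'z' insert -ez- after the first vowel; stems whose second-to-last letter is 'w' add -oth.
So kivebk → kiomvebk.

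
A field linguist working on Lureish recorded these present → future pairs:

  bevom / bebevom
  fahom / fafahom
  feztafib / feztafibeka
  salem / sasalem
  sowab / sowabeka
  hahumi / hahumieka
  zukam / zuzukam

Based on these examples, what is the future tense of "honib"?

zukam and sowab both have last vowel 'a' yet inflect differently (zuzukam, sowabeka), so the last vowel is not what conditions the rule; the final letter is.
"honib" ends in -b. The stems ending in -b (sowab → sowabeka, feztafib → feztafibeka) add -eka.
So honib → honibeka.

honibeka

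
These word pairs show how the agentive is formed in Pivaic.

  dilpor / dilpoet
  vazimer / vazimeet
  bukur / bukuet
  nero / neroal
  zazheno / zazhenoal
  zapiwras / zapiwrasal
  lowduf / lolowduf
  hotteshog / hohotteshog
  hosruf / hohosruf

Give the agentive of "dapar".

dapaet

dilpor and nero both have last vowel 'o' yet inflect differently (dilpoet, neroal), so the last vowel is not what conditions the rule; the final letter is.
"dapar" ends in -r. The stems ending in -r (dilpor → dilpoet, vazimer → vazimeet, bukur → bukuet) drop the final letter and add -et.
So dapar → dapaet.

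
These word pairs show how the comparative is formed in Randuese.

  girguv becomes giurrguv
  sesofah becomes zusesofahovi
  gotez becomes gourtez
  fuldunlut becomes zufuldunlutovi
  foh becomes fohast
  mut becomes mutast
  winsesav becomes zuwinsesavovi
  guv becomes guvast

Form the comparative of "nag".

nagast

guv and girguv both end in -v yet inflect differently (guvast, giurrguv), so the final letter is not what conditions the rule; the number of vowels is.
"nag" has 1 vowel. The stems with 1 vowel (mut → mutast, foh → fohast, guv → guvast) add -ast.
The other patterns: stems with 2 vowels insert -ur- after the first vowel; stems with 3 vowels add zu- … -ovi around the stem.
So nag → nagast.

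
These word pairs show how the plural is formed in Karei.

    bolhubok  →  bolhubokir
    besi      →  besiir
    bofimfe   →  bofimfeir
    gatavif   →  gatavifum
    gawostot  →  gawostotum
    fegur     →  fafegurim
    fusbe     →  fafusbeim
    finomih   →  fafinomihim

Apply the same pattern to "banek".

"banek" begins with b-. The stems beginning with b- (bolhubok → bolhubokir, besi → besiir, bofimfe → bofimfeir) add -ir.
The other patterns: stems beginning with g- add -um; stems beginning with f- add fa- … -im around the stem.
So banek → banekir.

banekir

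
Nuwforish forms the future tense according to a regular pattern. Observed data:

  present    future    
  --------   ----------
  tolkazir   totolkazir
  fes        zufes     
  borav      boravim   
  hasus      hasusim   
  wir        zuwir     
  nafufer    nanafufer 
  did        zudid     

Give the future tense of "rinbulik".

fes and hasus both end in -s yet inflect differently (zufes, hasusim), so the final letter is not what conditions the rule; the number of vowels is.
"rinbulik" has 3 vowels. The stems with 3 vowels (nafufer → nanafufer, tolkazir → totolkazir) repeat the first consonant+vowel as a prefix.
The other patterns: stems with 1 vowel add the prefix zu-; stems with 2 vowels add -im.
So rinbulik → ririnbulik.

ririnbulik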